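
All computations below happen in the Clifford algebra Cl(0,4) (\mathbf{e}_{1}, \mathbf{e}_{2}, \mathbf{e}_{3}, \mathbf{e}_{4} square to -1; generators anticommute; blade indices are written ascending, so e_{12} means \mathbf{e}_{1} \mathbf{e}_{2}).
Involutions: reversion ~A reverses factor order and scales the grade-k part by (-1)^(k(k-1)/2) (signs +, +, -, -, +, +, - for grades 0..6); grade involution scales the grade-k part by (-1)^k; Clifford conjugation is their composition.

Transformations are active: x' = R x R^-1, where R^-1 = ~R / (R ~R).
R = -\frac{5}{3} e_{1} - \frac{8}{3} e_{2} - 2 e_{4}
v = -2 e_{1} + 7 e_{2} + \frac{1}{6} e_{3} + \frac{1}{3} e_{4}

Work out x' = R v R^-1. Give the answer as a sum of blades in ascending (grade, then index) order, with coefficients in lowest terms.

~R = -\frac{5}{3} e_{1} - \frac{8}{3} e_{2} - 2 e_{4}, and R ~R = -\frac{125}{9}, so R^-1 = ~R / (-\frac{125}{9}).
R v = 16 - 17 e_{12} - \frac{5}{18} e_{13} - \frac{41}{9} e_{14} - \frac{4}{9} e_{23} + \frac{118}{9} e_{24} + \frac{1}{3} e_{34}
Answer: \frac{146}{25} e_{1} - \frac{107}{125} e_{2} - \frac{1}{6} e_{3} + \frac{1603}{375} e_{4}


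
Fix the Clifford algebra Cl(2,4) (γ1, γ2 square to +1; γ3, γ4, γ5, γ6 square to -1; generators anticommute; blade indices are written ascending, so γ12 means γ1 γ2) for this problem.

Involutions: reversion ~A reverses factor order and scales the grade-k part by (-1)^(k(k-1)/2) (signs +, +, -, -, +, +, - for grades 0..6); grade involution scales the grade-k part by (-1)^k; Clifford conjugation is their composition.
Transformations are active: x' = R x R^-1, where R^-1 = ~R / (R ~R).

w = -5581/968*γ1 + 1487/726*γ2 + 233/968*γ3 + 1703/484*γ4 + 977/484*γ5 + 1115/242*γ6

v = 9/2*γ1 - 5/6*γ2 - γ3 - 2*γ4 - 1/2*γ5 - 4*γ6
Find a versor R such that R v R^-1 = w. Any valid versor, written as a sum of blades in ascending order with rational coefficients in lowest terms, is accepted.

Key observation: q(v) = q(w) = -11/36 (sandwiches preserve the norm), so R = v + w = -1225/968*γ1 + 147/121*γ2 - 735/968*γ3 + 735/484*γ4 + 735/484*γ5 + 147/242*γ6 works whenever it is invertible — the component of v along it is kept and (v - w)/2 reverses, sending v to w.
Answer: -1225/968*γ1 + 147/121*γ2 - 735/968*γ3 + 735/484*γ4 + 735/484*γ5 + 147/242*γ6


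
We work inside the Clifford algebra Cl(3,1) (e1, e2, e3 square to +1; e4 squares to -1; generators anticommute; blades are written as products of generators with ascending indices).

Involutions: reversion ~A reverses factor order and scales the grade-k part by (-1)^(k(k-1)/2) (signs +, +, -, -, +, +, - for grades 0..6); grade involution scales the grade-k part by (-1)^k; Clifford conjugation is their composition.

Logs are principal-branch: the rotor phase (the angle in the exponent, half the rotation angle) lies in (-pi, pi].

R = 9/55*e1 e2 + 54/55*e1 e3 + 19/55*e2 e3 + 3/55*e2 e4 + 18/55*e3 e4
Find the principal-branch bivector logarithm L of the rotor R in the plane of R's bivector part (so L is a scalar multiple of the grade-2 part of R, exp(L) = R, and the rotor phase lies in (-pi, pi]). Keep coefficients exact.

The scalar part of R is 0, so the principal-branch rotor phase is pinned; divide the bivector part by its sine to get the unit plane — L is the phase times that plane.
Concretely: cos(phase) = 0 gives phase = ±pi/2, and since phase/sin(phase) is even the sign is immaterial: L = (phase/sin(phase)) * <R>_2 = (pi/2) * <R>_2.
Answer: 9*pi/110*e1 e2 + 27*pi/55*e1 e3 + 19*pi/110*e2 e3 + 3*pi/110*e2 e4 + 9*pi/55*e3 e4


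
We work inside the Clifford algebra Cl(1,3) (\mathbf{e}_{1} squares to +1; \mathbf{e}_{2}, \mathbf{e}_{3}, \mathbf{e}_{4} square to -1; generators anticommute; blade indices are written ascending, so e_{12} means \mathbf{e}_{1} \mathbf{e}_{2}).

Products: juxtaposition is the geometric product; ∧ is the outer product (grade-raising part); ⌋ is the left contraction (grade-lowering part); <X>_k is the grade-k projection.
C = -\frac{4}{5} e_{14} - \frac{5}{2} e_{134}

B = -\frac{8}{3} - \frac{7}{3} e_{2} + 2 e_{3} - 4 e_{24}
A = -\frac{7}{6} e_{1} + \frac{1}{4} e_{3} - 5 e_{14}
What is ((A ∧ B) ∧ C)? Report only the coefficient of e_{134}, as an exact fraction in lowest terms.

step 1: \frac{28}{9} e_{1} - \frac{2}{3} e_{3} + \frac{49}{18} e_{12} - \frac{7}{3} e_{13} + \frac{40}{3} e_{14} + \frac{7}{12} e_{23} - 7 e_{124} + 10 e_{134} + e_{234}
step 2: -\frac{8}{15} e_{134} - \frac{7}{15} e_{1234}
Answer: -\frac{8}{15}


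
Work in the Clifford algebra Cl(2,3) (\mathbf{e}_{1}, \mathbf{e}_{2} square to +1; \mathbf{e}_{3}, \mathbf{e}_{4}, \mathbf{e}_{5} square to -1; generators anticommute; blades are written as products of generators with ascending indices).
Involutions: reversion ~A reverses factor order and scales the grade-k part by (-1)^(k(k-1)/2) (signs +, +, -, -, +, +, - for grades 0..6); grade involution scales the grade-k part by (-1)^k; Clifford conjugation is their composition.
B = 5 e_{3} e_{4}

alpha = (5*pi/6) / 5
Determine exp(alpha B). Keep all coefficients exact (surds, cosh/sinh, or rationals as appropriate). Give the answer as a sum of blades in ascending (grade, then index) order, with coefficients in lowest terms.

B^2 = (5)^2*(e_{3} e_{4})^2 = 25*(-1) = -25 (a basis 2-blade squares to minus the product of its generators' squares).
B^2 = -25 — a negative square means the series sums to a rotation: l = 5, alpha*l = \frac{5 \pi}{6}, so exp(alpha B) = cos(\frac{5 \pi}{6}) + (sin(\frac{5 \pi}{6})/5)*B = - \frac{\sqrt{3}}{2} + (\frac{1}{10})*B.
Answer: - \frac{\sqrt{3}}{2} + \frac{1}{2} e_{3} e_{4}


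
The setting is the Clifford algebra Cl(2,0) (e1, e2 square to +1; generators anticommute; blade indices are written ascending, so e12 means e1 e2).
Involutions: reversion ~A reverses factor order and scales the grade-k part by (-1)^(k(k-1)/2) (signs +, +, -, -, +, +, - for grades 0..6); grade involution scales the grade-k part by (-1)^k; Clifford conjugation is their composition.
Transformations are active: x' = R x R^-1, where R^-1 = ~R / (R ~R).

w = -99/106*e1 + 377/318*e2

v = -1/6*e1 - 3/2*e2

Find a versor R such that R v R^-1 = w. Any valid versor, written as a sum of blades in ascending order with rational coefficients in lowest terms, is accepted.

Take R = v + w = -175/159*e1 - 50/159*e2. Because q(v) = q(w) = 41/18, conjugation by R sends v exactly to w.
Answer: -175/159*e1 - 50/159*e2


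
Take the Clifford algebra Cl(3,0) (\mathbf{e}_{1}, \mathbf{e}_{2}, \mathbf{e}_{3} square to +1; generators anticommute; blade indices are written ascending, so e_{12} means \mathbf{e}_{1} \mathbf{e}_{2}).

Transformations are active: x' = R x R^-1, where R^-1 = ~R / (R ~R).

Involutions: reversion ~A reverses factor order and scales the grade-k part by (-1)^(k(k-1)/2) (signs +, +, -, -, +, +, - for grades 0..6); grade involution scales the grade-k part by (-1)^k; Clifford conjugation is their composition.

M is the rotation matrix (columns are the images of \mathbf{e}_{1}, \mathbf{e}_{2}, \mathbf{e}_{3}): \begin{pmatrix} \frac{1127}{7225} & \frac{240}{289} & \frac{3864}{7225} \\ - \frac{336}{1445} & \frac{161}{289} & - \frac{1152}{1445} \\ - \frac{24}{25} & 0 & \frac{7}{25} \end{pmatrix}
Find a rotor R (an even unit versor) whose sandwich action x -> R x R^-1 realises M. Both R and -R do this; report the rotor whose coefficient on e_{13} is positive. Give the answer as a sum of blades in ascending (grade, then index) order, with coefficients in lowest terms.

Method: write R = a + b12*e_{12} + b13*e_{13} + b23*e_{23} with a^2 + b12^2 + b13^2 + b23^2 = 1 (so R^-1 = ~R). Expanding the columns R e_j ~R gives tr M = 4a^2 - 1 and, from the antisymmetric part, M21 - M12 = -4a*b12, M13 - M31 = 4a*b13, M32 - M23 = -4a*b23.
Here tr M = \frac{287}{289}, so a^2 = (1 + tr M)/4 = \frac{144}{289} and a = ±\frac{12}{17}. Taking a = \frac{12}{17}: M21 - M12 = -\frac{1536}{1445}, M13 - M31 = \frac{432}{289}, M32 - M23 = \frac{1152}{1445}, giving b12 = \frac{32}{85}, b13 = \frac{9}{17}, b23 = -\frac{24}{85}, i.e. R = \frac{12}{17} + \frac{32}{85} e_{12} + \frac{9}{17} e_{13} - \frac{24}{85} e_{23}.
Its e_{13} coefficient is already positive.
Answer: \frac{12}{17} + \frac{32}{85} e_{12} + \frac{9}{17} e_{13} - \frac{24}{85} e_{23}. Key observation: the double cover Spin(3) -> SO(3) sends R and -R to the same matrix (trace \frac{287}{289} here), so the stated sign of the e_{13} coefficient is what selects one sheet.


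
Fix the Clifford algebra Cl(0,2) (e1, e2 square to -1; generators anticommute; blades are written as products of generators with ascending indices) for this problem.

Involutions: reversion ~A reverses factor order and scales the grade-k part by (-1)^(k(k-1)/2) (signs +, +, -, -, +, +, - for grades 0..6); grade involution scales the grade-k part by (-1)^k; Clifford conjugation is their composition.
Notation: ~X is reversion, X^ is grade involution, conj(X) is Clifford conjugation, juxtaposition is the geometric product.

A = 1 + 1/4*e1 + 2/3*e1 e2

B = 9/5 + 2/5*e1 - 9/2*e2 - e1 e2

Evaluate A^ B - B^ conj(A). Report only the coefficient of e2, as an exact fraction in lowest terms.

first term: 77/30 + 59/20*e1 - 269/60*e2 + 53/40*e1 e2
second term: 31/30 - 77/20*e1 + 269/60*e2 - 43/40*e1 e2
Answer: -269/30


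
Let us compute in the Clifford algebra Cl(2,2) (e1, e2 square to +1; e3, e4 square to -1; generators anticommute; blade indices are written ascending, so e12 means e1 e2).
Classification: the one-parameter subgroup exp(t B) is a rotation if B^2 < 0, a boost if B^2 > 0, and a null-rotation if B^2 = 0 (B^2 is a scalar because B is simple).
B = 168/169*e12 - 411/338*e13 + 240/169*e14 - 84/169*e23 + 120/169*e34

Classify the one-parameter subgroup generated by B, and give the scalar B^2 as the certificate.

B^2 term by term: the squares give (168/169)^2*(e12)^2 + (-411/338)^2*(e13)^2 + (240/169)^2*(e14)^2 + (-84/169)^2*(e23)^2 + (120/169)^2*(e34)^2 = 28224/28561*(-1) + 168921/114244*(+1) + 57600/28561*(+1) + 7056/28561*(+1) + 14400/28561*(-1) = 9/4 (each basis 2-blade squares to minus the product of its generators' squares); cross terms between blades sharing an index anticommute and cancel; the commuting (index-disjoint) pairs give grade-4 terms 2*c*c'*(blade product), which cancel blade by blade — e1234: 40320/28561 - 40320/28561 = 0 — confirming B is simple. So B^2 = 9/4.
Answer: boost, certificate B^2 = 9/4. B^2 = 9/4 is basis-independent, so its sign is the whole story.


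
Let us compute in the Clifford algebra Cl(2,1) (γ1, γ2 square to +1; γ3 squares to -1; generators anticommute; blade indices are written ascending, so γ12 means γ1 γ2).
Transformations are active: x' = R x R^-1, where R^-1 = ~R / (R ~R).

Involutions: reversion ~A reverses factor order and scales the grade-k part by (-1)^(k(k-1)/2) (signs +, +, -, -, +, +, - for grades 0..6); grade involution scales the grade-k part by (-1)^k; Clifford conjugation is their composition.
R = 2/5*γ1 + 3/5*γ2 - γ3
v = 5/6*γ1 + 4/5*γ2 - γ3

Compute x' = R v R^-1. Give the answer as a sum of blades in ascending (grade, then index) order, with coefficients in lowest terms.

~R = 2/5*γ1 + 3/5*γ2 - γ3, and R ~R = -12/25, so R^-1 = ~R / (-12/25).
R v = -14/75 - 9/50*γ12 + 13/30*γ13 + 1/5*γ23
Answer: -47/90*γ1 - 1/3*γ2 + 2/9*γ3


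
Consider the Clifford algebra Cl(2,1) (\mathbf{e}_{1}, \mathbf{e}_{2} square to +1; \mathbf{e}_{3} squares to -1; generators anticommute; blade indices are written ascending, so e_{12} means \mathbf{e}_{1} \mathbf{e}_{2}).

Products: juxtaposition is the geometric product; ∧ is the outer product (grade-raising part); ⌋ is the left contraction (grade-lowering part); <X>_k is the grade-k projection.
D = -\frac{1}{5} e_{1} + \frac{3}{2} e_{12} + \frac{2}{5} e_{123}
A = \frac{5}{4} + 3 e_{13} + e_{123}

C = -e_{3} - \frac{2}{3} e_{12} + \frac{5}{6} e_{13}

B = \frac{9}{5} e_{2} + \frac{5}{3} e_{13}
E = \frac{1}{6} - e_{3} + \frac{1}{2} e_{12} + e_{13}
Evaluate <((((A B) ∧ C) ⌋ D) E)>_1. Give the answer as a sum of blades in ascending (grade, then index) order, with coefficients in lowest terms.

step 1: 5 + \frac{7}{12} e_{2} + \frac{17}{60} e_{13} - \frac{27}{5} e_{123}
step 2: -5 e_{3} - \frac{10}{3} e_{12} + \frac{25}{6} e_{13} - \frac{7}{12} e_{23} - \frac{35}{72} e_{123}
step 3: \frac{173}{36} - \frac{7}{30} e_{1} - \frac{5}{3} e_{2} + \frac{4}{3} e_{3} + 2 e_{12}
step 4: \frac{245}{216} + \frac{383}{180} e_{1} - \frac{71}{180} e_{2} - \frac{289}{60} e_{3} + \frac{197}{72} e_{12} + \frac{907}{180} e_{13} - \frac{1}{3} e_{23} + \frac{1}{3} e_{123}
step 5: \frac{383}{180} e_{1} - \frac{71}{180} e_{2} - \frac{289}{60} e_{3}
Answer: \frac{383}{180} e_{1} - \frac{71}{180} e_{2} - \frac{289}{60} e_{3}


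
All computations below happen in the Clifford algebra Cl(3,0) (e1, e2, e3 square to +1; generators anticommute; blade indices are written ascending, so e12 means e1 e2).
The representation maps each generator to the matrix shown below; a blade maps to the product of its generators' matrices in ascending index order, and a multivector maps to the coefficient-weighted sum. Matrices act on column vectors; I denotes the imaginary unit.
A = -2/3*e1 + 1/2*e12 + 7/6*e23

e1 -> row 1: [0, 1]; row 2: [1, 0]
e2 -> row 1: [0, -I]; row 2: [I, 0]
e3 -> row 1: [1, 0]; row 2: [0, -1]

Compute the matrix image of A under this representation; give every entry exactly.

Bivector images (products of the table entries): rho(e12) = rho(e1)rho(e2) = row 1: [I, 0]; row 2: [0, -I]; rho(e23) = rho(e2)rho(e3) = row 1: [0, I]; row 2: [I, 0].
M = (-2/3)*rho(e1) + (1/2)*rho(e12) + (7/6)*rho(e23), summed entrywise:
Answer: row 1: [I/2, -2/3 + 7*I/6]; row 2: [-2/3 + 7*I/6, -I/2]


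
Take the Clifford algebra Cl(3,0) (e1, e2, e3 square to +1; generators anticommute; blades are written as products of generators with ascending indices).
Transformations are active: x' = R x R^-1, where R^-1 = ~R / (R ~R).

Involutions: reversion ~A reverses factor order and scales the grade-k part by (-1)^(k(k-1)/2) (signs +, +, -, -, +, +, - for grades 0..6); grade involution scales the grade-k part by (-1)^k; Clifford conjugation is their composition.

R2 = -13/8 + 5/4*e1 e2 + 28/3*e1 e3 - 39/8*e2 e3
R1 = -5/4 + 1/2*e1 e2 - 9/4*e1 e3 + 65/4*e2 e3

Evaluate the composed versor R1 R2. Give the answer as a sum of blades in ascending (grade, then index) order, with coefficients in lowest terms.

Distribute over the terms of R1 (each basis-blade product reordered to ascending indices, repeated generators contracted through their squares):
(-5/4) R2 = 65/32 - 25/16*e1 e2 - 35/3*e1 e3 + 195/32*e2 e3
(1/2*e1 e2) R2 = -5/8 - 13/16*e1 e2 - 39/16*e1 e3 - 14/3*e2 e3
(-9/4*e1 e3) R2 = 21 - 351/32*e1 e2 + 117/32*e1 e3 - 45/16*e2 e3
(65/4*e2 e3) R2 = 2535/32 + 455/3*e1 e2 - 325/16*e1 e3 - 845/32*e2 e3
Summing the partial products and collecting blades:
Answer: 813/8 + 13279/96*e1 e2 - 2953/96*e1 e3 - 667/24*e2 e3


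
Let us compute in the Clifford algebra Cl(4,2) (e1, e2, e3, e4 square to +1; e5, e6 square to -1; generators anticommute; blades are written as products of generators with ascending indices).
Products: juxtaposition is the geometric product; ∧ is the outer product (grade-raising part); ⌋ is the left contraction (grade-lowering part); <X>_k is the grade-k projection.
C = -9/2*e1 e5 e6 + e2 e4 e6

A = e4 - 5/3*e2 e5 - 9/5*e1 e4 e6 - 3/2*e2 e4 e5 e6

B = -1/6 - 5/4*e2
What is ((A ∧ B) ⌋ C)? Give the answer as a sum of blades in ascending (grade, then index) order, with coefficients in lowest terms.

step 1: -1/6*e4 + 5/4*e2 e4 + 5/18*e2 e5 + 3/10*e1 e4 e6 + 9/4*e1 e2 e4 e6 + 1/4*e2 e4 e5 e6
step 2: -5/4*e6 + 1/6*e2 e6
Answer: -5/4*e6 + 1/6*e2 e6


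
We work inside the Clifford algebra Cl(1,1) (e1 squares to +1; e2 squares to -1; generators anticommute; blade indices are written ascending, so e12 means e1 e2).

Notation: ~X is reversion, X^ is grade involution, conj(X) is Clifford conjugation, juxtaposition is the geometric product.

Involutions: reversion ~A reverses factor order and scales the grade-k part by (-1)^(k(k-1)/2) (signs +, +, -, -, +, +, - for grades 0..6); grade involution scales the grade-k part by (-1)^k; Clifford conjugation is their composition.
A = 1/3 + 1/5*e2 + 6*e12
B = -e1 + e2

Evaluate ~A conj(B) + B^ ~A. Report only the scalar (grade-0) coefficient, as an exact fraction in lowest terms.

first term: 1/5 - 17/3*e1 + 17/3*e2 - 1/5*e12
second term: 1/5 + 19/3*e1 - 19/3*e2 + 1/5*e12
Answer: 2/5


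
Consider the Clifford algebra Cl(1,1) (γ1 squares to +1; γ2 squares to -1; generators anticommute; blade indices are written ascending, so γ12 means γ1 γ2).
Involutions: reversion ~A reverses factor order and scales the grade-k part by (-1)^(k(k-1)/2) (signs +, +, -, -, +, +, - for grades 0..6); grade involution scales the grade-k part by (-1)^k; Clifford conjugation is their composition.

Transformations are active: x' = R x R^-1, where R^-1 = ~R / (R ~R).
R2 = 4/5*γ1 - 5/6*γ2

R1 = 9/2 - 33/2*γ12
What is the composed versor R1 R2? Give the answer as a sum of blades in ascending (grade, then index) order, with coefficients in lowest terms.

Distribute over the terms of R1 (each basis-blade product reordered to ascending indices, repeated generators contracted through their squares):
(9/2) R2 = 18/5*γ1 - 15/4*γ2
(-33/2*γ12) R2 = -55/4*γ1 + 66/5*γ2
Summing the partial products and collecting blades:
Answer: -203/20*γ1 + 189/20*γ2


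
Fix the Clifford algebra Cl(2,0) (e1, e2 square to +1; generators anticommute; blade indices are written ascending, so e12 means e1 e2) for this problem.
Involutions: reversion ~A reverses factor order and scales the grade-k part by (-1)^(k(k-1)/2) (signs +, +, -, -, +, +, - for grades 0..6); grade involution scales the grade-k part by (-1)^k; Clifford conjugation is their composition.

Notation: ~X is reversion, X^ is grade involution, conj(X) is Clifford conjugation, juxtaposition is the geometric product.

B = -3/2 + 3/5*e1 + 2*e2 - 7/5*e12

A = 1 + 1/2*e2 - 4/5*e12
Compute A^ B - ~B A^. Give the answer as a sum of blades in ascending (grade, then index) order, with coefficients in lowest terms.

first term: -181/50 - 17/10*e1 + 323/100*e2 + 1/10*e12
second term: -69/50 + 3/2*e1 + 227/100*e2 + 23/10*e12
Answer: -56/25 - 16/5*e1 + 24/25*e2 - 11/5*e12


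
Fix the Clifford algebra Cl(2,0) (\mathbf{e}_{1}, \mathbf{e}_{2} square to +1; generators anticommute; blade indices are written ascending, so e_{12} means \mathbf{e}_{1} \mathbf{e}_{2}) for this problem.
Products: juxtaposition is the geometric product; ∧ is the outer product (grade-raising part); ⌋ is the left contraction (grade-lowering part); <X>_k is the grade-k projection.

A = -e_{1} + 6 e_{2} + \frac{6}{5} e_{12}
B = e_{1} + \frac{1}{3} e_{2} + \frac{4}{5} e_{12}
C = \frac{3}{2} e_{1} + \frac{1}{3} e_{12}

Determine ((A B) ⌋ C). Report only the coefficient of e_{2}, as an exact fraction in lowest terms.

step 1: \frac{1}{25} - \frac{22}{5} e_{1} - 2 e_{2} - \frac{19}{3} e_{12}
step 2: -\frac{202}{45} + \frac{109}{150} e_{1} - \frac{22}{15} e_{2} + \frac{1}{75} e_{12}
Answer: -\frac{22}{15}


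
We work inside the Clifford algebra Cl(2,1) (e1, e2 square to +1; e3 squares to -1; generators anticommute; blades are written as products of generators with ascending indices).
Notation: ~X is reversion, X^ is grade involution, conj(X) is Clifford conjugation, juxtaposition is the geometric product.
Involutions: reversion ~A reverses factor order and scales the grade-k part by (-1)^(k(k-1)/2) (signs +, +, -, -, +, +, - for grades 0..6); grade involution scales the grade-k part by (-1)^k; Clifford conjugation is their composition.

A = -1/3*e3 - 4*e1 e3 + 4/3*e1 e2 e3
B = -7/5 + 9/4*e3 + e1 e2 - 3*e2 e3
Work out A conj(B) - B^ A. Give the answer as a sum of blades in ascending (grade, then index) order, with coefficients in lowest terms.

first term: -3/4 - 5*e1 - e2 + 9/5*e3 - 9*e1 e2 + 28/5*e1 e3 + 4*e2 e3 - 23/15*e1 e2 e3
second term: -3/4 + 5*e1 - e2 - 13/15*e3 - 9*e1 e2 + 28/5*e1 e3 + 4*e2 e3 - 11/5*e1 e2 e3
Answer: -10*e1 + 8/3*e3 + 2/3*e1 e2 e3


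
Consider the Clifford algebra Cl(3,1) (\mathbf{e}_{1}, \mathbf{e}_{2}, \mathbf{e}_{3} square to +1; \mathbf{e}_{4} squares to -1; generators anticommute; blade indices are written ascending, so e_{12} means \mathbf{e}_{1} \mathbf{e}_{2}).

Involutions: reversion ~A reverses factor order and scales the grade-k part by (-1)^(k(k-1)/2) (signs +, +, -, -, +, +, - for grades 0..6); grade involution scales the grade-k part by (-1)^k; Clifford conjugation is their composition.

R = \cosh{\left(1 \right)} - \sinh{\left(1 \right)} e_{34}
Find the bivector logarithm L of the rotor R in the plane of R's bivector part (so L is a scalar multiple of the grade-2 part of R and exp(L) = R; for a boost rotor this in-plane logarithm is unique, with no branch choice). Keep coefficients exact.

The scalar part of R is \cosh{\left(1 \right)}, giving the rapidity magnitude (cosh is even); the bivector part supplies orientation, its quotient by sinh of the rapidity is the plane, and L = rapidity * plane — unique in that plane, since flipping both signs leaves L unchanged.
Concretely: cosh(rapidity) = \cosh{\left(1 \right)} gives rapidity = ±1, and since rapidity/sinh(rapidity) is even the sign is immaterial: L = (rapidity/sinh(rapidity)) * <R>_2 = (\frac{1}{\sinh{\left(1 \right)}}) * <R>_2.
Answer: -e_{34}


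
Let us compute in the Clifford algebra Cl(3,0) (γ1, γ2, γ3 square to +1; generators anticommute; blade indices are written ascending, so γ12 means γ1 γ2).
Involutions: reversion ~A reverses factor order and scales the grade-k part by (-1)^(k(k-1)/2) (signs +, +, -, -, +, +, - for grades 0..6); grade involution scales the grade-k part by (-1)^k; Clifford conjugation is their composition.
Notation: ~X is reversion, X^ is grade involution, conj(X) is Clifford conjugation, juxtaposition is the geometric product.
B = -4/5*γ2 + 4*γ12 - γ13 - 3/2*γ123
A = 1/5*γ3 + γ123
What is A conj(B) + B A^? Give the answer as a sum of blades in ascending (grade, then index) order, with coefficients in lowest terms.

first term: 3/2 - 1/5*γ1 + γ2 + 4*γ3 - 3/10*γ12 - 4/5*γ13 - 4/25*γ23 - 4/5*γ123
second term: -3/2 + 1/5*γ1 + γ2 + 4*γ3 + 3/10*γ12 - 4/5*γ13 + 4/25*γ23 - 4/5*γ123
Answer: 2*γ2 + 8*γ3 - 8/5*γ13 - 8/5*γ123


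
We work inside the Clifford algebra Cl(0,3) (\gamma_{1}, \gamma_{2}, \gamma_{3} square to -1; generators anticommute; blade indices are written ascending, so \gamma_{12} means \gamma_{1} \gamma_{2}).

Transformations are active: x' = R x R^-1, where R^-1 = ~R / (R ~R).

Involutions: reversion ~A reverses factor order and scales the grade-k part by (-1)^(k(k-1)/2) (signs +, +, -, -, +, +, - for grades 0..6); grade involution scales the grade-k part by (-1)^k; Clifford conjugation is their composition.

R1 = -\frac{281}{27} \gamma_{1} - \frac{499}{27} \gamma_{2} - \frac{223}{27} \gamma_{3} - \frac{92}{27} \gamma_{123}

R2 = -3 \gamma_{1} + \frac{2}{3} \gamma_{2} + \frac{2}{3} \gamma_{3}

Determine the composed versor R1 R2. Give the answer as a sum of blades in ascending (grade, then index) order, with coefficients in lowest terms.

Distribute over the terms of R2 (each basis-blade product reordered to ascending indices, repeated generators contracted through their squares):
R1 (-3 \gamma_{1}) = -\frac{281}{9} - \frac{499}{9} \gamma_{12} - \frac{223}{9} \gamma_{13} - \frac{92}{9} \gamma_{23}
R1 (\frac{2}{3} \gamma_{2}) = \frac{998}{81} - \frac{562}{81} \gamma_{12} - \frac{184}{81} \gamma_{13} + \frac{446}{81} \gamma_{23}
R1 (\frac{2}{3} \gamma_{3}) = \frac{446}{81} + \frac{184}{81} \gamma_{12} - \frac{562}{81} \gamma_{13} - \frac{998}{81} \gamma_{23}
Summing the partial products and collecting blades:
Answer: -\frac{1085}{81} - \frac{541}{9} \gamma_{12} - \frac{2753}{81} \gamma_{13} - \frac{460}{27} \gamma_{23}


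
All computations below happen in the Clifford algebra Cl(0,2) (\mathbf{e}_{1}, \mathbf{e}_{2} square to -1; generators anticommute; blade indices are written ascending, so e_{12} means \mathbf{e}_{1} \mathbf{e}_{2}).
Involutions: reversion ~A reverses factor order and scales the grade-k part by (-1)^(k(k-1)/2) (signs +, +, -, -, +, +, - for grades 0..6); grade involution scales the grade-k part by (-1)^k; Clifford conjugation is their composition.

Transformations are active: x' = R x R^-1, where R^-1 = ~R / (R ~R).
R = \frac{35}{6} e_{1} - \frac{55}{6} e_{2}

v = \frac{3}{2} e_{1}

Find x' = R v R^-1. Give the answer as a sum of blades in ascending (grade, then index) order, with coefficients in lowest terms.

~R = \frac{35}{6} e_{1} - \frac{55}{6} e_{2}, and R ~R = -\frac{2125}{18}, so R^-1 = ~R / (-\frac{2125}{18}).
R v = -\frac{35}{4} + \frac{55}{4} e_{12}
Answer: -\frac{54}{85} e_{1} - \frac{231}{170} e_{2}


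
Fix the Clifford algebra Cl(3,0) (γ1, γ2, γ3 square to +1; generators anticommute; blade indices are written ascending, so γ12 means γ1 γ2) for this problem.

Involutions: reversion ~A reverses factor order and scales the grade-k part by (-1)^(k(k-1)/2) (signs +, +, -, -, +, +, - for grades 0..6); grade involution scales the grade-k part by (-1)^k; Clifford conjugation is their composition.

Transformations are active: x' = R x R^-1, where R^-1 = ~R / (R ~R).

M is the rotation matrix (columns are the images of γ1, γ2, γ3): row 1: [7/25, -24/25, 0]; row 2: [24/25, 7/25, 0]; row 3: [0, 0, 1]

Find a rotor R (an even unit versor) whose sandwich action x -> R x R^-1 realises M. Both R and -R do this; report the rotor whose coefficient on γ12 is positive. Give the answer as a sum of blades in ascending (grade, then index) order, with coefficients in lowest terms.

Method: write R = a + b12*γ12 + b13*γ13 + b23*γ23 with a^2 + b12^2 + b13^2 + b23^2 = 1 (so R^-1 = ~R). Expanding the columns R e_j ~R gives tr M = 4a^2 - 1 and, from the antisymmetric part, M21 - M12 = -4a*b12, M13 - M31 = 4a*b13, M32 - M23 = -4a*b23.
Here tr M = 39/25, so a^2 = (1 + tr M)/4 = 16/25 and a = ±4/5. Taking a = 4/5: M21 - M12 = 48/25, M13 - M31 = 0, M32 - M23 = 0, giving b12 = -3/5, b13 = 0, b23 = 0, i.e. R = 4/5 - 3/5*γ12.
Its γ12 coefficient is negative, so report the other preimage -R.
Answer: -4/5 + 3/5*γ12. Note: both R and -R realise this M (trace 39/25); the covering map identifies them, and the γ12-coefficient sign is the tie-breaker.


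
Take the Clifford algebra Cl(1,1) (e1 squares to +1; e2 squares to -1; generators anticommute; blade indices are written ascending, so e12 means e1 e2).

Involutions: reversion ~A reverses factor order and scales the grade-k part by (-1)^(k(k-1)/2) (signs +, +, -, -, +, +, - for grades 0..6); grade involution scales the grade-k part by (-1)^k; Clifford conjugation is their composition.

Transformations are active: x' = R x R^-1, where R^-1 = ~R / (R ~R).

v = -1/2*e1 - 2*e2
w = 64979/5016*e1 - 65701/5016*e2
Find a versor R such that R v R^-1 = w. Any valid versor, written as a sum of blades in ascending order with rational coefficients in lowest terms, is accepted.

Sketch: the shared square -15/4 makes R = v + w = 62471/5016*e1 - 75733/5016*e2 the natural versor; its sandwich fixes that direction, negates (v - w)/2, and sends v to w.
Answer: 62471/5016*e1 - 75733/5016*e2


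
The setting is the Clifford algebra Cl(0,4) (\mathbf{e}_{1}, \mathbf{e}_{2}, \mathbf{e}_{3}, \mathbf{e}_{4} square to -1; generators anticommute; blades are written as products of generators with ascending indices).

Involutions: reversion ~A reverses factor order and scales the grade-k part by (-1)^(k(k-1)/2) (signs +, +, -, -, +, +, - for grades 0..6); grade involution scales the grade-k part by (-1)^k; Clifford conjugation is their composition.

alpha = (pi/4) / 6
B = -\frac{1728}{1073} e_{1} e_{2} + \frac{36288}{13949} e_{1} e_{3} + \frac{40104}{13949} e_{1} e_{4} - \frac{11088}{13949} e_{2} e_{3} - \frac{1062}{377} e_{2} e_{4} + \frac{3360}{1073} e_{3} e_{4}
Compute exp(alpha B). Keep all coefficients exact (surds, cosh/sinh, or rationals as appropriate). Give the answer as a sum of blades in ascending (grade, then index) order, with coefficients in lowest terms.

B^2 term by term: the squares give (-\frac{1728}{1073})^2*(e_{1} e_{2})^2 + (\frac{36288}{13949})^2*(e_{1} e_{3})^2 + (\frac{40104}{13949})^2*(e_{1} e_{4})^2 + (-\frac{11088}{13949})^2*(e_{2} e_{3})^2 + (-\frac{1062}{377})^2*(e_{2} e_{4})^2 + (\frac{3360}{1073})^2*(e_{3} e_{4})^2 = \frac{2985984}{1151329}*(-1) + \frac{1316818944}{194574601}*(-1) + \frac{1608330816}{194574601}*(-1) + \frac{122943744}{194574601}*(-1) + \frac{1127844}{142129}*(-1) + \frac{11289600}{1151329}*(-1) = -36 (each basis 2-blade squares to minus the product of its generators' squares); cross terms between blades sharing an index anticommute and cancel; the commuting (index-disjoint) pairs give grade-4 terms 2*c*c'*(blade product), which cancel blade by blade — e_{1} e_{2} e_{3} e_{4}: -\frac{11612160}{1151329} + \frac{77075712}{5258773} - \frac{889346304}{194574601} = 0 — confirming B is simple. So B^2 = -36.
B^2 = -36 — B^2 < 0, so the exponential closes trigonometrically: l = 6, alpha*l = \frac{\pi}{4}, so exp(alpha B) = cos(\frac{\pi}{4}) + (sin(\frac{\pi}{4})/6)*B = \frac{\sqrt{2}}{2} + (\frac{\sqrt{2}}{12})*B.
Answer: \frac{\sqrt{2}}{2} - \frac{144 \sqrt{2}}{1073} e_{1} e_{2} + \frac{3024 \sqrt{2}}{13949} e_{1} e_{3} + \frac{3342 \sqrt{2}}{13949} e_{1} e_{4} - \frac{924 \sqrt{2}}{13949} e_{2} e_{3} - \frac{177 \sqrt{2}}{754} e_{2} e_{4} + \frac{280 \sqrt{2}}{1073} e_{3} e_{4}


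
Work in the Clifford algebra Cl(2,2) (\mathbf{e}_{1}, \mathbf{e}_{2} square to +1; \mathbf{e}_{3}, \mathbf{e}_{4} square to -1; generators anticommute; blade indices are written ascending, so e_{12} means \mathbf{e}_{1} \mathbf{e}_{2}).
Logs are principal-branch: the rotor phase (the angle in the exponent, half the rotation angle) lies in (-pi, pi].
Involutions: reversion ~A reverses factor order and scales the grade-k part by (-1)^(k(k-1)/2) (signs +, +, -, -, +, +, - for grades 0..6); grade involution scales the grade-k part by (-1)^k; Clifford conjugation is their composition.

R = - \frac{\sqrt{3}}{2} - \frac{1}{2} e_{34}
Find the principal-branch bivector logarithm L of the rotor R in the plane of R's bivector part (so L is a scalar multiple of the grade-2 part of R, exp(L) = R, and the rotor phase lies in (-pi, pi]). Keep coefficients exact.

The scalar part of R is - \frac{\sqrt{3}}{2}, so the principal-branch rotor phase is pinned; divide the bivector part by its sine to get the unit plane — L is the phase times that plane.
Concretely: cos(phase) = - \frac{\sqrt{3}}{2} gives phase = ±\frac{5 \pi}{6}, and since phase/sin(phase) is even the sign is immaterial: L = (phase/sin(phase)) * <R>_2 = (\frac{5 \pi}{3}) * <R>_2.
Answer: - \frac{5 \pi}{6} e_{34}


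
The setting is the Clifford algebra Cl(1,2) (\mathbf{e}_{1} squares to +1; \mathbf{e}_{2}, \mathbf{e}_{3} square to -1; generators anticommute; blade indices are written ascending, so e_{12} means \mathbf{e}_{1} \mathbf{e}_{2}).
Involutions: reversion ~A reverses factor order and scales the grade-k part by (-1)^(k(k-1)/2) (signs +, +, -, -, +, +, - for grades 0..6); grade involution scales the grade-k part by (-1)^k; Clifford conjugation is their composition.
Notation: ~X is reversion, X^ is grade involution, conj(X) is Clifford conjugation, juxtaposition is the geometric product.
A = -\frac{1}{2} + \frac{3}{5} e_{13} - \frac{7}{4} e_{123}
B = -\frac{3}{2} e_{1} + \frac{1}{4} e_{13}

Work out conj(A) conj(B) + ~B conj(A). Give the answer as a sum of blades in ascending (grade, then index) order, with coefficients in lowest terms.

first term: \frac{3}{20} - \frac{3}{4} e_{1} - \frac{7}{16} e_{2} + \frac{9}{10} e_{3} + \frac{1}{8} e_{13} - \frac{21}{8} e_{23}
second term: \frac{3}{20} + \frac{3}{4} e_{1} - \frac{7}{16} e_{2} + \frac{9}{10} e_{3} + \frac{1}{8} e_{13} + \frac{21}{8} e_{23}
Answer: \frac{3}{10} - \frac{7}{8} e_{2} + \frac{9}{5} e_{3} + \frac{1}{4} e_{13}


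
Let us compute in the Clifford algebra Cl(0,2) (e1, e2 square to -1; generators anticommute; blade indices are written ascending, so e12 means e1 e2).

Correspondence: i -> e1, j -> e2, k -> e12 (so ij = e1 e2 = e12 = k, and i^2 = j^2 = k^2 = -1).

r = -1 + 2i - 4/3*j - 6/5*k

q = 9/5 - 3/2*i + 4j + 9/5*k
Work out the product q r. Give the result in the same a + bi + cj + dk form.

In blades: q = 9/5 - 3/2*e1 + 4*e2 + 9/5*e12, r = -1 + 2*e1 - 4/3*e2 - 6/5*e12.
Distribute q over r term by term (generator squares from the signature, products reordered to ascending indices): (9/5)*r = -9/5 + 18/5*e1 - 12/5*e2 - 54/25*e12; (-3/2*e1)*r = 3 + 3/2*e1 - 9/5*e2 + 2*e12; (4*e2)*r = 16/3 - 24/5*e1 - 4*e2 - 8*e12; (9/5*e12)*r = 54/25 + 12/5*e1 + 18/5*e2 - 9/5*e12.
Sum: 652/75 + 27/10*e1 - 23/5*e2 - 249/25*e12; translating back through the correspondence:
Answer: 652/75 + 27/10*i - 23/5*j - 249/25*k


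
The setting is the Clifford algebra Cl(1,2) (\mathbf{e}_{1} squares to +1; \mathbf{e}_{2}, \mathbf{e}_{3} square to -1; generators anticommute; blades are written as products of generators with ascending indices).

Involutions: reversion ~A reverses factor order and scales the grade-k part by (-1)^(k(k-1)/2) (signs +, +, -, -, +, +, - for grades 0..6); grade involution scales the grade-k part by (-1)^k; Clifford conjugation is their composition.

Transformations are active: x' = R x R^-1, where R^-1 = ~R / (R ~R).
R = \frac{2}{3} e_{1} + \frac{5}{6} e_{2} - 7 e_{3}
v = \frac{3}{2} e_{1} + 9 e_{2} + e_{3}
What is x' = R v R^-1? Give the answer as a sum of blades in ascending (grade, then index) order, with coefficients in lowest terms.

~R = \frac{2}{3} e_{1} + \frac{5}{6} e_{2} - 7 e_{3}, and R ~R = -\frac{197}{4}, so R^-1 = ~R / (-\frac{197}{4}).
R v = \frac{1}{2} + \frac{19}{4} e_{1} e_{2} + \frac{67}{6} e_{1} e_{3} + \frac{383}{6} e_{2} e_{3}
Answer: -\frac{1789}{1182} e_{1} - \frac{5329}{591} e_{2} - \frac{169}{197} e_{3}


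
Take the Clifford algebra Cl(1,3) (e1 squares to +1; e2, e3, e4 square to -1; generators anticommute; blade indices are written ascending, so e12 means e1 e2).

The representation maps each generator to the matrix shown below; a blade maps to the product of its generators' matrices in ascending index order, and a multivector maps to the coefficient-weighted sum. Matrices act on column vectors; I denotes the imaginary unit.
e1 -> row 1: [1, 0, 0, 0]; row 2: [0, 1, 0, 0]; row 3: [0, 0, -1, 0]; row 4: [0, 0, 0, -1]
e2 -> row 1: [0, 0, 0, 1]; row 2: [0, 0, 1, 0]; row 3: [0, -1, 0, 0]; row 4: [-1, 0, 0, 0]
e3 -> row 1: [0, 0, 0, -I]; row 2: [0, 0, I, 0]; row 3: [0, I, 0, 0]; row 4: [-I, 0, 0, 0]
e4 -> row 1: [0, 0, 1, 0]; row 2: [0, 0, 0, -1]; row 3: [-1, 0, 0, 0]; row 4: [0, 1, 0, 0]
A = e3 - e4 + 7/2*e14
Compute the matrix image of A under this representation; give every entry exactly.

Bivector images (products of the table entries): rho(e14) = rho(e1)rho(e4) = row 1: [0, 0, 1, 0]; row 2: [0, 0, 0, -1]; row 3: [1, 0, 0, 0]; row 4: [0, -1, 0, 0].
M = (1)*rho(e3) + (-1)*rho(e4) + (7/2)*rho(e14), summed entrywise:
Answer: row 1: [0, 0, 5/2, -I]; row 2: [0, 0, I, -5/2]; row 3: [9/2, I, 0, 0]; row 4: [-I, -9/2, 0, 0]


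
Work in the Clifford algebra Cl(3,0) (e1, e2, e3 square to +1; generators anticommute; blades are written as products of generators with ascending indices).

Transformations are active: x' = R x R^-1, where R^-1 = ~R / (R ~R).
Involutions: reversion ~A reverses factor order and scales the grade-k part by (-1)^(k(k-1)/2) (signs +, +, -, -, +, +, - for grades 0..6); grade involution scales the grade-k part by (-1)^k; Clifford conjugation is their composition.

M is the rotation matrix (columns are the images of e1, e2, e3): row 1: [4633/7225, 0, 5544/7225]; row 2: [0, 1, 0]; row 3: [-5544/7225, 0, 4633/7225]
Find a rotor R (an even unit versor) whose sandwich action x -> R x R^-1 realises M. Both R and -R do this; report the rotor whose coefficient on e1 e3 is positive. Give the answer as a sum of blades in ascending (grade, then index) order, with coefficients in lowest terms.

Method: write R = a + b12*e1 e2 + b13*e1 e3 + b23*e2 e3 with a^2 + b12^2 + b13^2 + b23^2 = 1 (so R^-1 = ~R). Expanding the columns R e_j ~R gives tr M = 4a^2 - 1 and, from the antisymmetric part, M21 - M12 = -4a*b12, M13 - M31 = 4a*b13, M32 - M23 = -4a*b23.
Here tr M = 16491/7225, so a^2 = (1 + tr M)/4 = 5929/7225 and a = ±77/85. Taking a = 77/85: M21 - M12 = 0, M13 - M31 = 11088/7225, M32 - M23 = 0, giving b12 = 0, b13 = 36/85, b23 = 0, i.e. R = 77/85 + 36/85*e1 e3.
Its e1 e3 coefficient is already positive.
Answer: 77/85 + 36/85*e1 e3. Note: both R and -R realise this M (trace 16491/7225); the covering map identifies them, and the e1 e3-coefficient sign is the tie-breaker.


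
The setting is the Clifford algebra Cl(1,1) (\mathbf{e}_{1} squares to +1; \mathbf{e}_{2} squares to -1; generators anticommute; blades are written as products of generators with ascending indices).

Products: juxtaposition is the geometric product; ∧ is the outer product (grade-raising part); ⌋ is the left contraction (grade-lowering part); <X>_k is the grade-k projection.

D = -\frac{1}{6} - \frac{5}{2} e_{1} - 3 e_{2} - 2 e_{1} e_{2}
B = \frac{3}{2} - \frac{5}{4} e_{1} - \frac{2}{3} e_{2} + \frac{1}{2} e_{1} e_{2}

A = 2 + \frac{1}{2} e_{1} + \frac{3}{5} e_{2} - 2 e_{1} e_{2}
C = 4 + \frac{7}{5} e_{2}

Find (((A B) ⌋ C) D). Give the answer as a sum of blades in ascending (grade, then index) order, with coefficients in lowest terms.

step 1: \frac{71}{40} - \frac{167}{60} e_{1} - \frac{161}{60} e_{2} - \frac{19}{12} e_{1} e_{2}
step 2: \frac{3257}{300} + \frac{497}{200} e_{2}
step 3: \frac{5081}{900} - \frac{19267}{600} e_{1} - \frac{39581}{1200} e_{2} - \frac{18601}{1200} e_{1} e_{2}
Answer: \frac{5081}{900} - \frac{19267}{600} e_{1} - \frac{39581}{1200} e_{2} - \frac{18601}{1200} e_{1} e_{2}


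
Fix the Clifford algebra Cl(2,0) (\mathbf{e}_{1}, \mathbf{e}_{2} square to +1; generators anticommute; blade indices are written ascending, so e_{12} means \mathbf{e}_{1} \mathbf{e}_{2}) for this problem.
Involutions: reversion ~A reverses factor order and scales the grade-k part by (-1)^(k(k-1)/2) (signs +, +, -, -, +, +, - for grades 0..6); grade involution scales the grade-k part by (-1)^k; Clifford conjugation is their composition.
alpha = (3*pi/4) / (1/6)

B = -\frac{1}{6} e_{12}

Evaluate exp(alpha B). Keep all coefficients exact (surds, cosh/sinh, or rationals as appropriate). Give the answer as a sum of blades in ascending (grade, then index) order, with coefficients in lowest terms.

B^2 = (-\frac{1}{6})^2*(e_{12})^2 = \frac{1}{36}*(-1) = -\frac{1}{36} (a basis 2-blade squares to minus the product of its generators' squares).
B^2 = -\frac{1}{36} — the negative square puts this in the circular regime; l = \frac{1}{6}, alpha*l = \frac{3 \pi}{4}, so exp(alpha B) = cos(\frac{3 \pi}{4}) + (sin(\frac{3 \pi}{4})/(\frac{1}{6}))*B = - \frac{\sqrt{2}}{2} + (3 \sqrt{2})*B.
Answer: - \frac{\sqrt{2}}{2} - \frac{\sqrt{2}}{2} e_{12}


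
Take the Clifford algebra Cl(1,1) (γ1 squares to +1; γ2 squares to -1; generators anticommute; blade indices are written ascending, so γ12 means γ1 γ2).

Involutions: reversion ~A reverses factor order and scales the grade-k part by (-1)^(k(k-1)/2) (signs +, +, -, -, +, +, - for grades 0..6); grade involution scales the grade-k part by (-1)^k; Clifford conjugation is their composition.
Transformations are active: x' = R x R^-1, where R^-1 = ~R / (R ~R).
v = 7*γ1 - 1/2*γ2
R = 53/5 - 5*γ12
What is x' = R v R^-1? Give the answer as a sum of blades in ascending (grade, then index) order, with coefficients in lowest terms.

~R = 53/5 + 5*γ12, and R ~R = 2184/25, so R^-1 = ~R / (2184/25).
R v = 717/10*γ1 + 297/10*γ2
Answer: 7571/728*γ1 + 5611/728*γ2


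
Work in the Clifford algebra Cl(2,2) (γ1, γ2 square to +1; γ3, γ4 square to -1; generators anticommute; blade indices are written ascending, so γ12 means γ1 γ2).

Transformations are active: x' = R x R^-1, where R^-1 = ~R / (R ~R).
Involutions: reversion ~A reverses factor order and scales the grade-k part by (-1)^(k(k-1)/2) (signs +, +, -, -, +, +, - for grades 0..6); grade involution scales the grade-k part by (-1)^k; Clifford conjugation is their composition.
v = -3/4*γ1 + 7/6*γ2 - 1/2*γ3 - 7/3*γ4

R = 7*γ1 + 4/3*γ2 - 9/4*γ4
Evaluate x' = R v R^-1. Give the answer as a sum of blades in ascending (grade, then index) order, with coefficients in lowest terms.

~R = 7*γ1 + 4/3*γ2 - 9/4*γ4, and R ~R = 6583/144, so R^-1 = ~R / (6583/144).
R v = -161/18 + 55/6*γ12 - 7/2*γ13 - 865/48*γ14 - 2/3*γ23 - 35/72*γ24 - 9/8*γ34
Answer: -52379/26332*γ1 - 66689/39498*γ2 + 1/2*γ3 + 63469/19749*γ4
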